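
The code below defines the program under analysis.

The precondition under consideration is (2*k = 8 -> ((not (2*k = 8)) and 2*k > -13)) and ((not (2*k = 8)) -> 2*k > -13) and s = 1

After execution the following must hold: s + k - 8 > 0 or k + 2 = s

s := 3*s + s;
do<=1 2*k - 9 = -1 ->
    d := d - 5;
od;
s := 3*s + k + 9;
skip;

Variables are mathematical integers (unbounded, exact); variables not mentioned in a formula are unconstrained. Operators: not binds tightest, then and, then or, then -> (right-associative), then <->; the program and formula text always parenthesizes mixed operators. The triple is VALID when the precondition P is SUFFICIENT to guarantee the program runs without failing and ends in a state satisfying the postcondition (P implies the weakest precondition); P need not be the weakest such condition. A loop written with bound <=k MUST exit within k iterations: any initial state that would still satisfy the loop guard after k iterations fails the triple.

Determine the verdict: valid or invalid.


Working backward. After the program, the postcondition s + k - 8 > 0 or k + 2 = s must hold; in canonical form it is k + s > 8 or k = s - 2.
Before skip: k + s > 8 or k = s - 2
Before s := 3*s + k + 9: 2*k + 3*s > -1 or 3*s = -7
Before the loop (bound <=1), unroll the exhaustion recursion (WP_0 = exit-now case; WP_j = one more guarded iteration, up to j = 1):
  WP_0: (not (2*k = 8)) and (2*k + 3*s > -1 or 3*s = -7)
  WP_1: (2*k = 8 -> ((not (2*k = 8)) and (2*k + 3*s > -1 or 3*s = -7))) and ((not (2*k = 8)) -> (2*k + 3*s > -1 or 3*s = -7))
So before the loop: (2*k = 8 -> ((not (2*k = 8)) and (2*k + 3*s > -1 or 3*s = -7))) and ((not (2*k = 8)) -> (2*k + 3*s > -1 or 3*s = -7))
Before s := 3*s + s: (2*k = 8 -> ((not (2*k = 8)) and (2*k + 12*s > -1 or 12*s = -7))) and ((not (2*k = 8)) -> (2*k + 12*s > -1 or 12*s = -7))
The weakest precondition is (2*k = 8 -> ((not (2*k = 8)) and (2*k + 12*s > -1 or 12*s = -7))) and ((not (2*k = 8)) -> (2*k + 12*s > -1 or 12*s = -7)).
Check whether (2*k = 8 -> ((not (2*k = 8)) and 2*k > -13)) and ((not (2*k = 8)) -> 2*k > -13) and s = 1 implies it.
Every state satisfying the precondition satisfies the weakest precondition: the implication holds.
Answer: valid


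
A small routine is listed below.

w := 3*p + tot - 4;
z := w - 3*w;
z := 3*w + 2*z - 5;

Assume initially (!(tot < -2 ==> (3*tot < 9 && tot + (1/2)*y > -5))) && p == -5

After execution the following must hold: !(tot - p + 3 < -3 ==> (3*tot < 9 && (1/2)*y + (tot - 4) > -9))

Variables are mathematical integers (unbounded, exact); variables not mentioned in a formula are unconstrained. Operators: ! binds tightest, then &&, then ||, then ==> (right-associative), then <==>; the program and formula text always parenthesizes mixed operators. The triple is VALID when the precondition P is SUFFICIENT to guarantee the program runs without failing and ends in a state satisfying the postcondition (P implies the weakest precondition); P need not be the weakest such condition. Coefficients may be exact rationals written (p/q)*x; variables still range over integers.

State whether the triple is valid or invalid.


Working backward. After the program, the postcondition !(tot - p + 3 < -3 ==> (3*tot < 9 && (1/2)*y + (tot - 4) > -9)) must hold; in canonical form it is !(tot < p - 6 ==> (3*tot < 9 && tot + (1/2)*y > -5)).
Before z := 3*w + 2*z - 5: !(tot < p - 6 ==> (3*tot < 9 && tot + (1/2)*y > -5))
Before z := w - 3*w: !(tot < p - 6 ==> (3*tot < 9 && tot + (1/2)*y > -5))
Before w := 3*p + tot - 4: !(tot < p - 6 ==> (3*tot < 9 && tot + (1/2)*y > -5))
The weakest precondition is !(tot < p - 6 ==> (3*tot < 9 && tot + (1/2)*y > -5)).
Check whether (!(tot < -2 ==> (3*tot < 9 && tot + (1/2)*y > -5))) && p == -5 implies it.
Countermodel: at the initial state p = -5, tot = -11, y = 12, the precondition holds but the weakest precondition fails.
Answer: invalid


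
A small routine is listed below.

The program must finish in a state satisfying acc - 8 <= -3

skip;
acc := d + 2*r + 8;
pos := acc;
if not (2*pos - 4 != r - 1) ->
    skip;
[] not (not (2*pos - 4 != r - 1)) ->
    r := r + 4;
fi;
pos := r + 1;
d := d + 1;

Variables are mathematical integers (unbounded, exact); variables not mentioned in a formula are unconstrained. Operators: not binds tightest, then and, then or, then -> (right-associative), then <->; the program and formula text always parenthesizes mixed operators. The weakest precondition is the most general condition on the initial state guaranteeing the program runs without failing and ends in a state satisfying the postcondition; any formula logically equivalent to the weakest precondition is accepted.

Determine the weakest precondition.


Working backward. After the program, the postcondition acc - 8 <= -3 must hold; in canonical form it is acc <= 5.
Before d := d + 1: acc <= 5
Before pos := r + 1: acc <= 5
Then branch requires acc <= 5; else branch requires acc <= 5.
Before the if: ((not (2*pos != r + 3)) -> acc <= 5) and (2*pos != r + 3 -> acc <= 5)
Before pos := acc: ((not (2*acc != r + 3)) -> acc <= 5) and (2*acc != r + 3 -> acc <= 5)
Before acc := d + 2*r + 8: ((not (2*d + 3*r != -13)) -> d + 2*r <= -3) and (2*d + 3*r != -13 -> d + 2*r <= -3)
Before skip: ((not (2*d + 3*r != -13)) -> d + 2*r <= -3) and (2*d + 3*r != -13 -> d + 2*r <= -3)
Answer: WP = ((not (2*d + 3*r != -13)) -> d + 2*r <= -3) and (2*d + 3*r != -13 -> d + 2*r <= -3)


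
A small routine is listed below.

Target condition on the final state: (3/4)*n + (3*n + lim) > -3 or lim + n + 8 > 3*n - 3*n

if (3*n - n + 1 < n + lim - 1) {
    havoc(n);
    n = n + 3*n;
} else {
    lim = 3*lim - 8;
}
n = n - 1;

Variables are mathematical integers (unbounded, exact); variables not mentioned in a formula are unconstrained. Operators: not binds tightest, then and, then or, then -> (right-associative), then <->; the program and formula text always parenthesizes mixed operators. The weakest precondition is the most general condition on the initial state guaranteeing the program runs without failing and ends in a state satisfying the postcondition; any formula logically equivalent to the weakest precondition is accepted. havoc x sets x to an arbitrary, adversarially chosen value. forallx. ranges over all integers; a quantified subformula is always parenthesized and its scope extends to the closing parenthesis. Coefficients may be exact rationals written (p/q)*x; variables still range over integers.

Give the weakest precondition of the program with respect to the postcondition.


Working backward. After the program, the postcondition (3/4)*n + (3*n + lim) > -3 or lim + n + 8 > 3*n - 3*n must hold; in canonical form it is lim + (15/4)*n > -3 or lim + n > -8.
Before n := n - 1: lim + (15/4)*n > 3/4 or lim + n > -7
Then branch requires forall n_1. (lim + 15*n_1 > 3/4 or lim + 4*n_1 > -7); else branch requires 3*lim + (15/4)*n > 35/4 or 3*lim + n > 1.
Before the if: (n < lim - 2 -> (forall n_1. (lim + 15*n_1 > 3/4 or lim + 4*n_1 > -7))) and ((not (n < lim - 2)) -> (3*lim + (15/4)*n > 35/4 or 3*lim + n > 1))
Answer: WP = (n < lim - 2 -> (forall n_1. (lim + 15*n_1 > 3/4 or lim + 4*n_1 > -7))) and ((not (n < lim - 2)) -> (3*lim + (15/4)*n > 35/4 or 3*lim + n > 1))


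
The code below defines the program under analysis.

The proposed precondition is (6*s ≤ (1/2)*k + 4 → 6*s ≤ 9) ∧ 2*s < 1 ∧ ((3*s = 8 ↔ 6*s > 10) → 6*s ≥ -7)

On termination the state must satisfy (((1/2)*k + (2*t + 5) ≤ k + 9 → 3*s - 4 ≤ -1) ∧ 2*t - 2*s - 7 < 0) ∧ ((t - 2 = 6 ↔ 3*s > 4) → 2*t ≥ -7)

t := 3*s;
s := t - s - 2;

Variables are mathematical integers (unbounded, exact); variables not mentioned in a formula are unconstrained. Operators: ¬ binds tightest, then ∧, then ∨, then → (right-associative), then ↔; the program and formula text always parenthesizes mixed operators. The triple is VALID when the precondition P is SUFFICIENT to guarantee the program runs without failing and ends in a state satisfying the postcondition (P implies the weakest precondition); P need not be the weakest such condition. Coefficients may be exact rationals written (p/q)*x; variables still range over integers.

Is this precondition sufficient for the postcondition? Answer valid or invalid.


Working backward. After the program, the postcondition (((1/2)*k + (2*t + 5) ≤ k + 9 → 3*s - 4 ≤ -1) ∧ 2*t - 2*s - 7 < 0) ∧ ((t - 2 = 6 ↔ 3*s > 4) → 2*t ≥ -7) must hold; in canonical form it is (2*t ≤ (1/2)*k + 4 → 3*s ≤ 3) ∧ 2*t < 2*s + 7 ∧ ((t = 8 ↔ 3*s > 4) → 2*t ≥ -7).
Before s := t - s - 2: (2*t ≤ (1/2)*k + 4 → 3*t ≤ 3*s + 9) ∧ 2*s < 3 ∧ ((t = 8 ↔ 3*t > 3*s + 10) → 2*t ≥ -7)
Before t := 3*s: (6*s ≤ (1/2)*k + 4 → 6*s ≤ 9) ∧ 2*s < 3 ∧ ((3*s = 8 ↔ 6*s > 10) → 6*s ≥ -7)
The weakest precondition is (6*s ≤ (1/2)*k + 4 → 6*s ≤ 9) ∧ 2*s < 3 ∧ ((3*s = 8 ↔ 6*s > 10) → 6*s ≥ -7).
Check whether (6*s ≤ (1/2)*k + 4 → 6*s ≤ 9) ∧ 2*s < 1 ∧ ((3*s = 8 ↔ 6*s > 10) → 6*s ≥ -7) implies it.
Every state satisfying the precondition satisfies the weakest precondition: the implication holds.
Answer: valid


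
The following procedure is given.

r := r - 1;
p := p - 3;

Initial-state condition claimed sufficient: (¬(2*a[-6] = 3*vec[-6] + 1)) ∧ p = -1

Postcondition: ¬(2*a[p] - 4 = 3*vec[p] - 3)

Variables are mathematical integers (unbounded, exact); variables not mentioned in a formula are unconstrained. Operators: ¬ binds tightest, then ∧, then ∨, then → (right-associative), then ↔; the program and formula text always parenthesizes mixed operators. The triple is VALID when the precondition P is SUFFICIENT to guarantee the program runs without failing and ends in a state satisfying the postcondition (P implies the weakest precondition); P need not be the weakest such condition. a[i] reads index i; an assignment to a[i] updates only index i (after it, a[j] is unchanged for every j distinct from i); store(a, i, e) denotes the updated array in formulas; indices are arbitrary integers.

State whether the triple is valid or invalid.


Working backward. After the program, the postcondition ¬(2*a[p] - 4 = 3*vec[p] - 3) must hold; in canonical form it is ¬(2*a[p] = 3*vec[p] + 1).
Before p := p - 3: ¬(2*a[p - 3] = 3*vec[p - 3] + 1)
Before r := r - 1: ¬(2*a[p - 3] = 3*vec[p - 3] + 1)
The weakest precondition is ¬(2*a[p - 3] = 3*vec[p - 3] + 1).
Check whether (¬(2*a[-6] = 3*vec[-6] + 1)) ∧ p = -1 implies it.
Countermodel: at the initial state a = {[-6] = -15521, [-4] = 19547, elsewhere 19547}, p = -1, vec = {[-6] = 0, [-4] = 13031, elsewhere 13031}, the precondition holds but the weakest precondition fails.
Answer: invalid


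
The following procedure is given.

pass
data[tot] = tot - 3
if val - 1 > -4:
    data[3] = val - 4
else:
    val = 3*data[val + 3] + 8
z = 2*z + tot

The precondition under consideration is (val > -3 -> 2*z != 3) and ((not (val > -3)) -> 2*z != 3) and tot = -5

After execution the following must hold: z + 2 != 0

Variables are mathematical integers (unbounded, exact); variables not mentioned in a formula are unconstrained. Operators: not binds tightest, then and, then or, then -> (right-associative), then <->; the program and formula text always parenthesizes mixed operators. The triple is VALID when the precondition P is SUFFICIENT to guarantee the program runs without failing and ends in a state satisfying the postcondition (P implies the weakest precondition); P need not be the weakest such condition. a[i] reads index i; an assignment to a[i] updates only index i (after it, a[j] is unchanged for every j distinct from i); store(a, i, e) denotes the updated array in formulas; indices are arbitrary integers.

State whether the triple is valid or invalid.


Working backward. After the program, the postcondition z + 2 != 0 must hold; in canonical form it is z != -2.
Before z := 2*z + tot: tot + 2*z != -2
Then branch requires tot + 2*z != -2; else branch requires tot + 2*z != -2.
Before the if: (val > -3 -> tot + 2*z != -2) and ((not (val > -3)) -> tot + 2*z != -2)
Before data[tot] := tot - 3: (val > -3 -> tot + 2*z != -2) and ((not (val > -3)) -> tot + 2*z != -2)
Before skip: (val > -3 -> tot + 2*z != -2) and ((not (val > -3)) -> tot + 2*z != -2)
The weakest precondition is (val > -3 -> tot + 2*z != -2) and ((not (val > -3)) -> tot + 2*z != -2).
Check whether (val > -3 -> 2*z != 3) and ((not (val > -3)) -> 2*z != 3) and tot = -5 implies it.
Every state satisfying the precondition satisfies the weakest precondition: the implication holds.
Answer: valid


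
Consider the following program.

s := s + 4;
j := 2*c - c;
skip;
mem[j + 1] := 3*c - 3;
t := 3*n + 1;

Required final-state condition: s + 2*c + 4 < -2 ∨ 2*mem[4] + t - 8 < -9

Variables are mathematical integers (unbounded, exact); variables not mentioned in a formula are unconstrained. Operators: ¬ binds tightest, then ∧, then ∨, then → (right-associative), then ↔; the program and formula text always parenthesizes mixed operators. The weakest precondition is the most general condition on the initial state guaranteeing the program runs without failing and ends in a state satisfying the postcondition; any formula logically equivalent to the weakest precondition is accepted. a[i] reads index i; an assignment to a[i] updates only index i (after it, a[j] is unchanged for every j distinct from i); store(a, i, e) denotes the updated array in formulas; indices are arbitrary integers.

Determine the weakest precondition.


Working backward. After the program, the postcondition s + 2*c + 4 < -2 ∨ 2*mem[4] + t - 8 < -9 must hold; in canonical form it is 2*c + s < -6 ∨ 2*mem[4] + t < -1.
Before t := 3*n + 1: 2*c + s < -6 ∨ 2*mem[4] + 3*n < -2
Before mem[j + 1] := 3*c - 3: 2*c + s < -6 ∨ 2*store(mem, j + 1, 3*c - 3)[4] + 3*n < -2
Before skip: 2*c + s < -6 ∨ 2*store(mem, j + 1, 3*c - 3)[4] + 3*n < -2
Before j := 2*c - c: 2*c + s < -6 ∨ 2*store(mem, c + 1, 3*c - 3)[4] + 3*n < -2
Before s := s + 4: 2*c + s < -10 ∨ 2*store(mem, c + 1, 3*c - 3)[4] + 3*n < -2
Answer: WP = 2*c + s < -10 ∨ 2*store(mem, c + 1, 3*c - 3)[4] + 3*n < -2


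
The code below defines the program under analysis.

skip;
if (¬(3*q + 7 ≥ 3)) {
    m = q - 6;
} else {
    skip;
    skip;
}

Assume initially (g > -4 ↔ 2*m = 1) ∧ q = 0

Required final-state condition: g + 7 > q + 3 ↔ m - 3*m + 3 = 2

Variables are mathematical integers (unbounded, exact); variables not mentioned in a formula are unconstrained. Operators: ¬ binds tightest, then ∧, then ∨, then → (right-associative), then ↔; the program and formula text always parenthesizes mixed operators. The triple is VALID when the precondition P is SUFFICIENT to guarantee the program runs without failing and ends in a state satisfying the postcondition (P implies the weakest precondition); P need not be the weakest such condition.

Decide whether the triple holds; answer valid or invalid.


Working backward. After the program, the postcondition g + 7 > q + 3 ↔ m - 3*m + 3 = 2 must hold; in canonical form it is g > q - 4 ↔ 2*m = 1.
Then branch requires g > q - 4 ↔ 2*q = 13; else branch requires g > q - 4 ↔ 2*m = 1.
Before the if: ((¬(3*q ≥ -4)) → (g > q - 4 ↔ 2*q = 13)) ∧ (3*q ≥ -4 → (g > q - 4 ↔ 2*m = 1))
Before skip: ((¬(3*q ≥ -4)) → (g > q - 4 ↔ 2*q = 13)) ∧ (3*q ≥ -4 → (g > q - 4 ↔ 2*m = 1))
The weakest precondition is ((¬(3*q ≥ -4)) → (g > q - 4 ↔ 2*q = 13)) ∧ (3*q ≥ -4 → (g > q - 4 ↔ 2*m = 1)).
Check whether (g > -4 ↔ 2*m = 1) ∧ q = 0 implies it.
Every state satisfying the precondition satisfies the weakest precondition: the implication holds.
Answer: valid


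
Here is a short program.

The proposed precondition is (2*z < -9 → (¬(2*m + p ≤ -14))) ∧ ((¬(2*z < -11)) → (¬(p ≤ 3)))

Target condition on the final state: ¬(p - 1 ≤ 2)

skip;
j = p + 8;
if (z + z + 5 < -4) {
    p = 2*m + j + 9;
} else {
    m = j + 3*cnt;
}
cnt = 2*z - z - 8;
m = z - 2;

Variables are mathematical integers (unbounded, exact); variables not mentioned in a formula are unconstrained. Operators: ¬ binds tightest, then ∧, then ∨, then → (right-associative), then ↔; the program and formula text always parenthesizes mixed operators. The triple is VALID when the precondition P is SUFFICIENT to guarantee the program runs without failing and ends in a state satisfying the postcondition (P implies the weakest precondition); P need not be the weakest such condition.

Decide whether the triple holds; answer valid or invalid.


Working backward. After the program, the postcondition ¬(p - 1 ≤ 2) must hold; in canonical form it is ¬(p ≤ 3).
Before m := z - 2: ¬(p ≤ 3)
Before cnt := 2*z - z - 8: ¬(p ≤ 3)
Then branch requires ¬(j + 2*m ≤ -6); else branch requires ¬(p ≤ 3).
Before the if: (2*z < -9 → (¬(j + 2*m ≤ -6))) ∧ ((¬(2*z < -9)) → (¬(p ≤ 3)))
Before j := p + 8: (2*z < -9 → (¬(2*m + p ≤ -14))) ∧ ((¬(2*z < -9)) → (¬(p ≤ 3)))
Before skip: (2*z < -9 → (¬(2*m + p ≤ -14))) ∧ ((¬(2*z < -9)) → (¬(p ≤ 3)))
The weakest precondition is (2*z < -9 → (¬(2*m + p ≤ -14))) ∧ ((¬(2*z < -9)) → (¬(p ≤ 3))).
Check whether (2*z < -9 → (¬(2*m + p ≤ -14))) ∧ ((¬(2*z < -11)) → (¬(p ≤ 3))) implies it.
Every state satisfying the precondition satisfies the weakest precondition: the implication holds.
Answer: valid


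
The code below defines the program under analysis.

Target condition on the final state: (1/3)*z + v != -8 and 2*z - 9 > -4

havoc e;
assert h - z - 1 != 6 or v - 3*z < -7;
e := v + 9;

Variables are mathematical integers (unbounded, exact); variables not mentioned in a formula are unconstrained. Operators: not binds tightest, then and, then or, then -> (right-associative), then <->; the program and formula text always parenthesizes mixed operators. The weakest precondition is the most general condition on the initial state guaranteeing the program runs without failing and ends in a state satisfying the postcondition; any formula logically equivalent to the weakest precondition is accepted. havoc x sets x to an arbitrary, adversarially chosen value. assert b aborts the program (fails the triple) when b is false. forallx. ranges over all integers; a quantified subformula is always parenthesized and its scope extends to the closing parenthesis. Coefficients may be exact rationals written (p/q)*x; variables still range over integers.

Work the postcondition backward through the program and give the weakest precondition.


Working backward. After the program, the postcondition (1/3)*z + v != -8 and 2*z - 9 > -4 must hold; in canonical form it is v + (1/3)*z != -8 and 2*z > 5.
Before e := v + 9: v + (1/3)*z != -8 and 2*z > 5
Before assert h - z - 1 != 6 or v - 3*z < -7: (h != z + 7 or v < 3*z - 7) and v + (1/3)*z != -8 and 2*z > 5
Before havoc e: (h != z + 7 or v < 3*z - 7) and v + (1/3)*z != -8 and 2*z > 5
Answer: WP = (h != z + 7 or v < 3*z - 7) and v + (1/3)*z != -8 and 2*z > 5


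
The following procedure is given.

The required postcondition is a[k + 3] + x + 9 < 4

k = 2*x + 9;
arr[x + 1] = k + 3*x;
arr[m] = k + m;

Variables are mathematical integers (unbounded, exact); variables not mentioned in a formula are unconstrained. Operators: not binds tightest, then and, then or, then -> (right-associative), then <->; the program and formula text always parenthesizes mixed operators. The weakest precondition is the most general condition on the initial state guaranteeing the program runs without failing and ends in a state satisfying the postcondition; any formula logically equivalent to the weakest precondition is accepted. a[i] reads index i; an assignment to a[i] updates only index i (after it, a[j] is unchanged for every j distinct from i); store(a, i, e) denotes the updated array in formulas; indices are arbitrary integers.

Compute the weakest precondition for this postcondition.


Working backward. After the program, the postcondition a[k + 3] + x + 9 < 4 must hold; in canonical form it is a[k + 3] + x < -5.
Before arr[m] := k + m: a[k + 3] + x < -5
Before arr[x + 1] := k + 3*x: a[k + 3] + x < -5
Before k := 2*x + 9: a[2*x + 12] + x < -5
Answer: WP = a[2*x + 12] + x < -5


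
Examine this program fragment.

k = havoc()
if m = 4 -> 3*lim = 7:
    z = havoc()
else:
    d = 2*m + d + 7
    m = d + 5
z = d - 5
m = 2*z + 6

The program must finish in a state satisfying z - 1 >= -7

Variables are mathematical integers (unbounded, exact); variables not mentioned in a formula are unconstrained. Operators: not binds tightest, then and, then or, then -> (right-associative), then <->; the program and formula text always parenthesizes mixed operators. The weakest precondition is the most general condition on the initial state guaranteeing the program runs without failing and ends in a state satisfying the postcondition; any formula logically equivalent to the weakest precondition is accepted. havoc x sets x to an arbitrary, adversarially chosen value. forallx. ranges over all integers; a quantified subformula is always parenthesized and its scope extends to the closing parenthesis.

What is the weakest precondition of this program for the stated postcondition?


Working backward. After the program, the postcondition z - 1 >= -7 must hold; in canonical form it is z >= -6.
Before m := 2*z + 6: z >= -6
Before z := d - 5: d >= -1
Then branch requires d >= -1; else branch requires d + 2*m >= -8.
Before the if: ((m = 4 -> 3*lim = 7) -> d >= -1) and ((not (m = 4 -> 3*lim = 7)) -> d + 2*m >= -8)
Before havoc k: ((m = 4 -> 3*lim = 7) -> d >= -1) and ((not (m = 4 -> 3*lim = 7)) -> d + 2*m >= -8)
Answer: WP = ((m = 4 -> 3*lim = 7) -> d >= -1) and ((not (m = 4 -> 3*lim = 7)) -> d + 2*m >= -8)


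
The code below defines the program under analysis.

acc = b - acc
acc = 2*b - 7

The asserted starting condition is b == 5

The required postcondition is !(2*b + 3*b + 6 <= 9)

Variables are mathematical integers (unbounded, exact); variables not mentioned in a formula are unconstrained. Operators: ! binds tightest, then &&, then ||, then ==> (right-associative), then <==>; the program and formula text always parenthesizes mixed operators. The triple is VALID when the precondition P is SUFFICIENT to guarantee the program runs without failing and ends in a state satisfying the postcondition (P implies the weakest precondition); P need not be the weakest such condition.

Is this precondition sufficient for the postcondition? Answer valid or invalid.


Working backward. After the program, the postcondition !(2*b + 3*b + 6 <= 9) must hold; in canonical form it is !(5*b <= 3).
Before acc := 2*b - 7: !(5*b <= 3)
Before acc := b - acc: !(5*b <= 3)
The weakest precondition is !(5*b <= 3).
Check whether b == 5 implies it.
Every state satisfying the precondition satisfies the weakest precondition: the implication holds.
Answer: valid


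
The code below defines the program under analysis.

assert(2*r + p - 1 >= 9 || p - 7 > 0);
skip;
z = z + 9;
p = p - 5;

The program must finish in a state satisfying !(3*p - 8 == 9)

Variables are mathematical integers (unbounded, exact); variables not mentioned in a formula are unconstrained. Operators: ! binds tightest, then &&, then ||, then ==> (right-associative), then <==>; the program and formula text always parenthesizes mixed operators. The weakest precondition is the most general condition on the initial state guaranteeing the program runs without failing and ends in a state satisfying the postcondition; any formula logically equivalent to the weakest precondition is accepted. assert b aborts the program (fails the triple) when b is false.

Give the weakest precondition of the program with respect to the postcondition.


Working backward. After the program, the postcondition !(3*p - 8 == 9) must hold; in canonical form it is !(3*p == 17).
Before p := p - 5: !(3*p == 32)
Before z := z + 9: !(3*p == 32)
Before skip: !(3*p == 32)
Before assert 2*r + p - 1 >= 9 || p - 7 > 0: (p + 2*r >= 10 || p > 7) && (!(3*p == 32))
Answer: WP = (p + 2*r >= 10 || p > 7) && (!(3*p == 32))


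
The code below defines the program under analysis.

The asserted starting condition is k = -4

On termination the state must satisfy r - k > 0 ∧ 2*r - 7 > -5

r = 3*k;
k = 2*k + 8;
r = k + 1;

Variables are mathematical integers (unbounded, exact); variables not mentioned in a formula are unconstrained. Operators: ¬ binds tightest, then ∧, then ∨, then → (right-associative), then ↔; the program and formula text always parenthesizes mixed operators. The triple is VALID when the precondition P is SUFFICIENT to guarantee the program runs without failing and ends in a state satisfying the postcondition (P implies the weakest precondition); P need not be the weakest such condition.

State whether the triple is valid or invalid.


Working backward. After the program, the postcondition r - k > 0 ∧ 2*r - 7 > -5 must hold; in canonical form it is r > k ∧ 2*r > 2.
Before r := k + 1: 2*k > 0
Before k := 2*k + 8: 4*k > -16
Before r := 3*k: 4*k > -16
The weakest precondition is 4*k > -16.
Check whether k = -4 implies it.
Countermodel: at the initial state k = -4, the precondition holds but the weakest precondition fails.
Answer: invalid


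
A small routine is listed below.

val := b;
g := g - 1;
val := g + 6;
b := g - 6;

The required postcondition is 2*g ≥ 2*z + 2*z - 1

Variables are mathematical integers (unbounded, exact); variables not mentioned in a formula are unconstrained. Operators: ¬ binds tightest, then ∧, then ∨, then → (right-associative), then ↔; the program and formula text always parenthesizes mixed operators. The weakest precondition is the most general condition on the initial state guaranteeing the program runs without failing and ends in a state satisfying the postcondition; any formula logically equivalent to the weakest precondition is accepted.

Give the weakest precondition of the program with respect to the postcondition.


Working backward. After the program, the postcondition 2*g ≥ 2*z + 2*z - 1 must hold; in canonical form it is 2*g ≥ 4*z - 1.
Before b := g - 6: 2*g ≥ 4*z - 1
Before val := g + 6: 2*g ≥ 4*z - 1
Before g := g - 1: 2*g ≥ 4*z + 1
Before val := b: 2*g ≥ 4*z + 1
Answer: WP = 2*g ≥ 4*z + 1


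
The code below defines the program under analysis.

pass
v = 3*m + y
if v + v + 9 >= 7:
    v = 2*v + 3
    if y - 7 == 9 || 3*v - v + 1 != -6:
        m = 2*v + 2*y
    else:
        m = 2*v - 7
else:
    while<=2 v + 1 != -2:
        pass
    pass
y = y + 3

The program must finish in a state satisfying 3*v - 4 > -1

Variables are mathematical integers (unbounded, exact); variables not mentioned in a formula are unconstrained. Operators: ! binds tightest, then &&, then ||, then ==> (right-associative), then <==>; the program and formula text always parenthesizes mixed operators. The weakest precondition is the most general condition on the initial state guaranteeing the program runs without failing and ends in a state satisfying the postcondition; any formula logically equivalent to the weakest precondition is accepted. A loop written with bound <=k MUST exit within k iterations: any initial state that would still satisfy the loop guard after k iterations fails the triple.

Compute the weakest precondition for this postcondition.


Working backward. After the program, the postcondition 3*v - 4 > -1 must hold; in canonical form it is 3*v > 3.
Before y := y + 3: 3*v > 3
Then branch requires ((y == 16 || 4*v != -13) ==> 6*v > -6) && ((!(y == 16 || 4*v != -13)) ==> 6*v > -6); else branch requires (v != -3 ==> ((v != -3 ==> ((!(v != -3)) && 3*v > 3)) && ((!(v != -3)) ==> 3*v > 3))) && ((!(v != -3)) ==> 3*v > 3).
Before the if: (2*v >= -2 ==> (((y == 16 || 4*v != -13) ==> 6*v > -6) && ((!(y == 16 || 4*v != -13)) ==> 6*v > -6))) && ((!(2*v >= -2)) ==> ((v != -3 ==> ((v != -3 ==> ((!(v != -3)) && 3*v > 3)) && ((!(v != -3)) ==> 3*v > 3))) && ((!(v != -3)) ==> 3*v > 3)))
Before v := 3*m + y: (6*m + 2*y >= -2 ==> (((y == 16 || 12*m + 4*y != -13) ==> 18*m + 6*y > -6) && ((!(y == 16 || 12*m + 4*y != -13)) ==> 18*m + 6*y > -6))) && ((!(6*m + 2*y >= -2)) ==> ((3*m + y != -3 ==> ((3*m + y != -3 ==> ((!(3*m + y != -3)) && 9*m + 3*y > 3)) && ((!(3*m + y != -3)) ==> 9*m + 3*y > 3))) && ((!(3*m + y != -3)) ==> 9*m + 3*y > 3)))
Before skip: (6*m + 2*y >= -2 ==> (((y == 16 || 12*m + 4*y != -13) ==> 18*m + 6*y > -6) && ((!(y == 16 || 12*m + 4*y != -13)) ==> 18*m + 6*y > -6))) && ((!(6*m + 2*y >= -2)) ==> ((3*m + y != -3 ==> ((3*m + y != -3 ==> ((!(3*m + y != -3)) && 9*m + 3*y > 3)) && ((!(3*m + y != -3)) ==> 9*m + 3*y > 3))) && ((!(3*m + y != -3)) ==> 9*m + 3*y > 3)))
Answer: WP = (6*m + 2*y >= -2 ==> (((y == 16 || 12*m + 4*y != -13) ==> 18*m + 6*y > -6) && ((!(y == 16 || 12*m + 4*y != -13)) ==> 18*m + 6*y > -6))) && ((!(6*m + 2*y >= -2)) ==> ((3*m + y != -3 ==> ((3*m + y != -3 ==> ((!(3*m + y != -3)) && 9*m + 3*y > 3)) && ((!(3*m + y != -3)) ==> 9*m + 3*y > 3))) && ((!(3*m + y != -3)) ==> 9*m + 3*y > 3)))


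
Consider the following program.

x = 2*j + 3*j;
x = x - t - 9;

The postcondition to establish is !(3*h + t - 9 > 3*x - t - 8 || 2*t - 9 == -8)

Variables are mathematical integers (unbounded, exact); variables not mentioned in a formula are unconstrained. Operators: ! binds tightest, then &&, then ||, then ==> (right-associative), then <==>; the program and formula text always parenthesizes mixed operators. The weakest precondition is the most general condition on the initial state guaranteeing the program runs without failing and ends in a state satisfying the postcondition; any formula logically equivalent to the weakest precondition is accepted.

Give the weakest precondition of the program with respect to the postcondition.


Working backward. After the program, the postcondition !(3*h + t - 9 > 3*x - t - 8 || 2*t - 9 == -8) must hold; in canonical form it is !(3*h + 2*t > 3*x + 1 || 2*t == 1).
Before x := x - t - 9: !(3*h + 5*t > 3*x - 26 || 2*t == 1)
Before x := 2*j + 3*j: !(3*h + 5*t > 15*j - 26 || 2*t == 1)
Answer: WP = !(3*h + 5*t > 15*j - 26 || 2*t == 1)


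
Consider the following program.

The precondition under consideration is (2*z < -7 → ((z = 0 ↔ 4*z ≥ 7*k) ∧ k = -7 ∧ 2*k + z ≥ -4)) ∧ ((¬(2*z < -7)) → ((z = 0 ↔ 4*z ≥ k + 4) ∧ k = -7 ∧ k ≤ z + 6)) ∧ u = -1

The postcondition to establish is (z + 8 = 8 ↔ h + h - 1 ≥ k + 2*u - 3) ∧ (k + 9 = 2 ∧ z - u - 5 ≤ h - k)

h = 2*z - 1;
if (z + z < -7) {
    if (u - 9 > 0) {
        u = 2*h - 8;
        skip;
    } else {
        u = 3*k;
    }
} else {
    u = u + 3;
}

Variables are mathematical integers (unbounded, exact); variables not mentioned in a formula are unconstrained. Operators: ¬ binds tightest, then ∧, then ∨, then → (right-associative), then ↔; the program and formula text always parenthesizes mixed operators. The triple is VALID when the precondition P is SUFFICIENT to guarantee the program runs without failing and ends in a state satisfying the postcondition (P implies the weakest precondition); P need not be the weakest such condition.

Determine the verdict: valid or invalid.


Working backward. After the program, the postcondition (z + 8 = 8 ↔ h + h - 1 ≥ k + 2*u - 3) ∧ (k + 9 = 2 ∧ z - u - 5 ≤ h - k) must hold; in canonical form it is (z = 0 ↔ 2*h ≥ k + 2*u - 2) ∧ k = -7 ∧ k + z ≤ h + u + 5.
Then branch requires (u > 9 → ((z = 0 ↔ 2*h + k ≤ 18) ∧ k = -7 ∧ k + z ≤ 3*h - 3)) ∧ ((¬(u > 9)) → ((z = 0 ↔ 2*h ≥ 7*k - 2) ∧ k = -7 ∧ z ≤ h + 2*k + 5)); else branch requires (z = 0 ↔ 2*h ≥ k + 2*u + 4) ∧ k = -7 ∧ k + z ≤ h + u + 8.
Before the if: (2*z < -7 → ((u > 9 → ((z = 0 ↔ 2*h + k ≤ 18) ∧ k = -7 ∧ k + z ≤ 3*h - 3)) ∧ ((¬(u > 9)) → ((z = 0 ↔ 2*h ≥ 7*k - 2) ∧ k = -7 ∧ z ≤ h + 2*k + 5)))) ∧ ((¬(2*z < -7)) → ((z = 0 ↔ 2*h ≥ k + 2*u + 4) ∧ k = -7 ∧ k + z ≤ h + u + 8))
Before h := 2*z - 1: (2*z < -7 → ((u > 9 → ((z = 0 ↔ k + 4*z ≤ 20) ∧ k = -7 ∧ k ≤ 5*z - 6)) ∧ ((¬(u > 9)) → ((z = 0 ↔ 4*z ≥ 7*k) ∧ k = -7 ∧ 2*k + z ≥ -4)))) ∧ ((¬(2*z < -7)) → ((z = 0 ↔ 4*z ≥ k + 2*u + 6) ∧ k = -7 ∧ k ≤ u + z + 7))
The weakest precondition is (2*z < -7 → ((u > 9 → ((z = 0 ↔ k + 4*z ≤ 20) ∧ k = -7 ∧ k ≤ 5*z - 6)) ∧ ((¬(u > 9)) → ((z = 0 ↔ 4*z ≥ 7*k) ∧ k = -7 ∧ 2*k + z ≥ -4)))) ∧ ((¬(2*z < -7)) → ((z = 0 ↔ 4*z ≥ k + 2*u + 6) ∧ k = -7 ∧ k ≤ u + z + 7)).
Check whether (2*z < -7 → ((z = 0 ↔ 4*z ≥ 7*k) ∧ k = -7 ∧ 2*k + z ≥ -4)) ∧ ((¬(2*z < -7)) → ((z = 0 ↔ 4*z ≥ k + 4) ∧ k = -7 ∧ k ≤ z + 6)) ∧ u = -1 implies it.
Every state satisfying the precondition satisfies the weakest precondition: the implication holds.
Answer: valid


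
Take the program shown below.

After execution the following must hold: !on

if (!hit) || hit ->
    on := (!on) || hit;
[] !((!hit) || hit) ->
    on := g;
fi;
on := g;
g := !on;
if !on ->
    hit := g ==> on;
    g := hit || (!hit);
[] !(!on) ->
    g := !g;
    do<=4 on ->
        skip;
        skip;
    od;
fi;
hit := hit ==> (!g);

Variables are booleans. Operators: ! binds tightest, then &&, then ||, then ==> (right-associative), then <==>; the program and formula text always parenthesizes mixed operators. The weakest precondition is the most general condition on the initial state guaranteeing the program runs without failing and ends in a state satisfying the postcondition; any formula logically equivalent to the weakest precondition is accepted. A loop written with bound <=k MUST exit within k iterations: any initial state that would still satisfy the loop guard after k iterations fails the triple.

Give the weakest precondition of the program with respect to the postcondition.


Working backward. After the program, !on must hold.
Before hit := hit ==> (!g): !on
Then branch requires !on; else branch requires on ==> (on ==> (on ==> (on ==> (!on)))).
Before the if: on ==> (on ==> (on ==> (on ==> (on ==> (!on)))))
Before g := !on: on ==> (on ==> (on ==> (on ==> (on ==> (!on)))))
Before on := g: g ==> (g ==> (g ==> (g ==> (g ==> (!g)))))
Then branch requires g ==> (g ==> (g ==> (g ==> (g ==> (!g))))); else branch requires g ==> (g ==> (g ==> (g ==> (g ==> (!g))))).
Before the if: g ==> (g ==> (g ==> (g ==> (g ==> (!g)))))
Answer: WP = g ==> (g ==> (g ==> (g ==> (g ==> (!g)))))


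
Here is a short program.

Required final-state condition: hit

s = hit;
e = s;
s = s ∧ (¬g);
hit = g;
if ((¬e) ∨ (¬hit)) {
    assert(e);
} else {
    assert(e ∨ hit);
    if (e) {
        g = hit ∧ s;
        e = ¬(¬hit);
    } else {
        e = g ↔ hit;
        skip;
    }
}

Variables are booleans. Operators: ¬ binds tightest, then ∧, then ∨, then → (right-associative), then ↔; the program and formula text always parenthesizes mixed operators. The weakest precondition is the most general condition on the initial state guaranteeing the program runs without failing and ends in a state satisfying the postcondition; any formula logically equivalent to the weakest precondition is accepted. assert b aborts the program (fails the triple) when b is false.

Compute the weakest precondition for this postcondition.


Working backward. After the program, hit must hold.
Then branch requires e ∧ hit; else branch requires (e ∨ hit) ∧ (e → hit) ∧ ((¬e) → hit).
Before the if: (((¬e) ∨ (¬hit)) → (e ∧ hit)) ∧ ((¬((¬e) ∨ (¬hit))) → ((e ∨ hit) ∧ (e → hit) ∧ ((¬e) → hit)))
Before hit := g: (((¬e) ∨ (¬g)) → (e ∧ g)) ∧ ((¬((¬e) ∨ (¬g))) → ((e ∨ g) ∧ (e → g) ∧ ((¬e) → g)))
Before s := s ∧ (¬g): (((¬e) ∨ (¬g)) → (e ∧ g)) ∧ ((¬((¬e) ∨ (¬g))) → ((e ∨ g) ∧ (e → g) ∧ ((¬e) → g)))
Before e := s: (((¬s) ∨ (¬g)) → (s ∧ g)) ∧ ((¬((¬s) ∨ (¬g))) → ((s ∨ g) ∧ (s → g) ∧ ((¬s) → g)))
Before s := hit: (((¬hit) ∨ (¬g)) → (hit ∧ g)) ∧ ((¬((¬hit) ∨ (¬g))) → ((hit ∨ g) ∧ (hit → g) ∧ ((¬hit) → g)))
Answer: WP = (((¬hit) ∨ (¬g)) → (hit ∧ g)) ∧ ((¬((¬hit) ∨ (¬g))) → ((hit ∨ g) ∧ (hit → g) ∧ ((¬hit) → g)))


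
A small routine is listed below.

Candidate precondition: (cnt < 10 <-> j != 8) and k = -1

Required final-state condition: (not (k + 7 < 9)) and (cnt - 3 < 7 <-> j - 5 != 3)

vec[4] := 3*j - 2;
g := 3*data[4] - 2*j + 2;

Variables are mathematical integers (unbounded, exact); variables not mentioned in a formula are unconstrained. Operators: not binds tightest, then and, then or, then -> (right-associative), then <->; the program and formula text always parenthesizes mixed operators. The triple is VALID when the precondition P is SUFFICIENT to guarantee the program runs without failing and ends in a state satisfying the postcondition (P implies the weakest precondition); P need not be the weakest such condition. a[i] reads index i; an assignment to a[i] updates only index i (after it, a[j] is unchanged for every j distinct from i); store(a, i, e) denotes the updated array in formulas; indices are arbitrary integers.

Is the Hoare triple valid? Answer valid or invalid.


Working backward. After the program, the postcondition (not (k + 7 < 9)) and (cnt - 3 < 7 <-> j - 5 != 3) must hold; in canonical form it is (not (k < 2)) and (cnt < 10 <-> j != 8).
Before g := 3*data[4] - 2*j + 2: (not (k < 2)) and (cnt < 10 <-> j != 8)
Before vec[4] := 3*j - 2: (not (k < 2)) and (cnt < 10 <-> j != 8)
The weakest precondition is (not (k < 2)) and (cnt < 10 <-> j != 8).
Check whether (cnt < 10 <-> j != 8) and k = -1 implies it.
Countermodel: at the initial state cnt = 9, j = 9, k = -1, the precondition holds but the weakest precondition fails.
Answer: invalid


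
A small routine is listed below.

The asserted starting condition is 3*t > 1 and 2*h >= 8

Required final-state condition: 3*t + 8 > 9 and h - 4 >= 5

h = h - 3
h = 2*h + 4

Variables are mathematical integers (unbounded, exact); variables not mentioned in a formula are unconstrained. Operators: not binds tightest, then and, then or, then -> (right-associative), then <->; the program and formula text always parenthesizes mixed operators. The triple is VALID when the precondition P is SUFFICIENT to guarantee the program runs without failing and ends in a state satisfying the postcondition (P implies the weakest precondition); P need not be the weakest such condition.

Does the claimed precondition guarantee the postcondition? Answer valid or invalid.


Working backward. After the program, the postcondition 3*t + 8 > 9 and h - 4 >= 5 must hold; in canonical form it is 3*t > 1 and h >= 9.
Before h := 2*h + 4: 3*t > 1 and 2*h >= 5
Before h := h - 3: 3*t > 1 and 2*h >= 11
The weakest precondition is 3*t > 1 and 2*h >= 11.
Check whether 3*t > 1 and 2*h >= 8 implies it.
Countermodel: at the initial state h = 4, t = 1, the precondition holds but the weakest precondition fails.
Answer: invalid


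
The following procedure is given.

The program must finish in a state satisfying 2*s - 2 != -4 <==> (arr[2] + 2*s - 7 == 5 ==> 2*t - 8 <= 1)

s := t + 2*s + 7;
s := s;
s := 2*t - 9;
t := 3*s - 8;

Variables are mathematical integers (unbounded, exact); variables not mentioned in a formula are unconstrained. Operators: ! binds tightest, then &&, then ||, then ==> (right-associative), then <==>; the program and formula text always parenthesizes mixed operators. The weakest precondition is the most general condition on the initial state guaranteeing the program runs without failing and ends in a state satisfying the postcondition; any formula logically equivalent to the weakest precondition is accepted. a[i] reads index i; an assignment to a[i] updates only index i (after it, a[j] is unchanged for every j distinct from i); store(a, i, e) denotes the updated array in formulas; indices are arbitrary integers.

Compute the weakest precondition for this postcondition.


Working backward. After the program, the postcondition 2*s - 2 != -4 <==> (arr[2] + 2*s - 7 == 5 ==> 2*t - 8 <= 1) must hold; in canonical form it is 2*s != -2 <==> (arr[2] + 2*s == 12 ==> 2*t <= 9).
Before t := 3*s - 8: 2*s != -2 <==> (arr[2] + 2*s == 12 ==> 6*s <= 25)
Before s := 2*t - 9: 4*t != 16 <==> (arr[2] + 4*t == 30 ==> 12*t <= 79)
Before s := s: 4*t != 16 <==> (arr[2] + 4*t == 30 ==> 12*t <= 79)
Before s := t + 2*s + 7: 4*t != 16 <==> (arr[2] + 4*t == 30 ==> 12*t <= 79)
Answer: WP = 4*t != 16 <==> (arr[2] + 4*t == 30 ==> 12*t <= 79)
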